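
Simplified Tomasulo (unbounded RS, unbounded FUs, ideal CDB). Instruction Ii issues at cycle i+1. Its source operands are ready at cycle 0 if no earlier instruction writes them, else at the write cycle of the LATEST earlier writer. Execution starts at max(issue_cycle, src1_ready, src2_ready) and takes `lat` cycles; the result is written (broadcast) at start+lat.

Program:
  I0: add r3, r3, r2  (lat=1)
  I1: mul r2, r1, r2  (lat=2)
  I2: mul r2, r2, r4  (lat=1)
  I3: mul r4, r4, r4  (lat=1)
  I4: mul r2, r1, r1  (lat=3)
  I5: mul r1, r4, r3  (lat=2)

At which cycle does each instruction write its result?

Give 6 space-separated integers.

I0 add r3: issue@1 deps=(None,None) exec_start@1 write@2
I1 mul r2: issue@2 deps=(None,None) exec_start@2 write@4
I2 mul r2: issue@3 deps=(1,None) exec_start@4 write@5
I3 mul r4: issue@4 deps=(None,None) exec_start@4 write@5
I4 mul r2: issue@5 deps=(None,None) exec_start@5 write@8
I5 mul r1: issue@6 deps=(3,0) exec_start@6 write@8

Answer: 2 4 5 5 8 8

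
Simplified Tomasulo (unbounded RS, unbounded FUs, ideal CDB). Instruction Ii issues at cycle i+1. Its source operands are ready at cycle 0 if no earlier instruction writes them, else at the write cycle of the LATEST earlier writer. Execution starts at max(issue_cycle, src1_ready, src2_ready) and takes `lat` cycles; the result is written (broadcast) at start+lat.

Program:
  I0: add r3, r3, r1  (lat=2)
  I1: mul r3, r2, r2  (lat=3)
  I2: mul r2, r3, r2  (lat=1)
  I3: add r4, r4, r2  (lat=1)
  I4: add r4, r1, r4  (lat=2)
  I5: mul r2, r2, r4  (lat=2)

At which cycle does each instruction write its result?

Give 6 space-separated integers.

Answer: 3 5 6 7 9 11

Derivation:
I0 add r3: issue@1 deps=(None,None) exec_start@1 write@3
I1 mul r3: issue@2 deps=(None,None) exec_start@2 write@5
I2 mul r2: issue@3 deps=(1,None) exec_start@5 write@6
I3 add r4: issue@4 deps=(None,2) exec_start@6 write@7
I4 add r4: issue@5 deps=(None,3) exec_start@7 write@9
I5 mul r2: issue@6 deps=(2,4) exec_start@9 write@11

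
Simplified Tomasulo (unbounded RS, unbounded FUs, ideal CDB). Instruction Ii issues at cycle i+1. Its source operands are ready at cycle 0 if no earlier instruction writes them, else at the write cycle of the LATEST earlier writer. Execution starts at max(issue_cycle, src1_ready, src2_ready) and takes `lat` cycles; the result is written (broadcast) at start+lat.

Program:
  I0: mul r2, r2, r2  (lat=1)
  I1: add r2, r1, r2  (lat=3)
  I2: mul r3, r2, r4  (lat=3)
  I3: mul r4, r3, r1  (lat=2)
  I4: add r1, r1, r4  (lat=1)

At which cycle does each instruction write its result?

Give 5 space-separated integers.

I0 mul r2: issue@1 deps=(None,None) exec_start@1 write@2
I1 add r2: issue@2 deps=(None,0) exec_start@2 write@5
I2 mul r3: issue@3 deps=(1,None) exec_start@5 write@8
I3 mul r4: issue@4 deps=(2,None) exec_start@8 write@10
I4 add r1: issue@5 deps=(None,3) exec_start@10 write@11

Answer: 2 5 8 10 11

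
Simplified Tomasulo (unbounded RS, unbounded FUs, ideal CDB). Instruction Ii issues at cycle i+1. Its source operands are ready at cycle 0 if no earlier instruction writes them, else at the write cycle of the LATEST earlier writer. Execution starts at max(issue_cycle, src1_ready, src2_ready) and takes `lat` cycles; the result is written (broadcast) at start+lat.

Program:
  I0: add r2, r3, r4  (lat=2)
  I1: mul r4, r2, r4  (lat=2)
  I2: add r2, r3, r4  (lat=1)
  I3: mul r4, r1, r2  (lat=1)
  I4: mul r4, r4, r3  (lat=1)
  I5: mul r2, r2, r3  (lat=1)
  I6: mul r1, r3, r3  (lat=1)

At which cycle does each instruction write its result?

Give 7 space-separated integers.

I0 add r2: issue@1 deps=(None,None) exec_start@1 write@3
I1 mul r4: issue@2 deps=(0,None) exec_start@3 write@5
I2 add r2: issue@3 deps=(None,1) exec_start@5 write@6
I3 mul r4: issue@4 deps=(None,2) exec_start@6 write@7
I4 mul r4: issue@5 deps=(3,None) exec_start@7 write@8
I5 mul r2: issue@6 deps=(2,None) exec_start@6 write@7
I6 mul r1: issue@7 deps=(None,None) exec_start@7 write@8

Answer: 3 5 6 7 8 7 8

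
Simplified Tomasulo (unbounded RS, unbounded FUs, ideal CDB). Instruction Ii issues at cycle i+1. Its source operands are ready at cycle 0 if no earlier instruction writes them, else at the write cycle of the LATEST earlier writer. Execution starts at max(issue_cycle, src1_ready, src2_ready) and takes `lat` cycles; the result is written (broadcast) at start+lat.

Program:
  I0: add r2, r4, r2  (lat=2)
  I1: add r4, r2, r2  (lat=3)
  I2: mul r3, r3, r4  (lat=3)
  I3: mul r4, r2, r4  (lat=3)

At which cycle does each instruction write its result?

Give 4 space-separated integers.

Answer: 3 6 9 9

Derivation:
I0 add r2: issue@1 deps=(None,None) exec_start@1 write@3
I1 add r4: issue@2 deps=(0,0) exec_start@3 write@6
I2 mul r3: issue@3 deps=(None,1) exec_start@6 write@9
I3 mul r4: issue@4 deps=(0,1) exec_start@6 write@9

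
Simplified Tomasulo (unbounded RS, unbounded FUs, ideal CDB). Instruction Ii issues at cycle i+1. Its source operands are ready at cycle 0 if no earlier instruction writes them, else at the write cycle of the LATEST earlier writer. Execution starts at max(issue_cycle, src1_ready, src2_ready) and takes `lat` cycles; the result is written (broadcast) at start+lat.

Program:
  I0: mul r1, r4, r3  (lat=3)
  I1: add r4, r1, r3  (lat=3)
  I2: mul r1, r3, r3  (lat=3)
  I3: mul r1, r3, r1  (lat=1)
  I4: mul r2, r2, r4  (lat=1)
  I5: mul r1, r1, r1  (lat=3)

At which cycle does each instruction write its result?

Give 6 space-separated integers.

I0 mul r1: issue@1 deps=(None,None) exec_start@1 write@4
I1 add r4: issue@2 deps=(0,None) exec_start@4 write@7
I2 mul r1: issue@3 deps=(None,None) exec_start@3 write@6
I3 mul r1: issue@4 deps=(None,2) exec_start@6 write@7
I4 mul r2: issue@5 deps=(None,1) exec_start@7 write@8
I5 mul r1: issue@6 deps=(3,3) exec_start@7 write@10

Answer: 4 7 6 7 8 10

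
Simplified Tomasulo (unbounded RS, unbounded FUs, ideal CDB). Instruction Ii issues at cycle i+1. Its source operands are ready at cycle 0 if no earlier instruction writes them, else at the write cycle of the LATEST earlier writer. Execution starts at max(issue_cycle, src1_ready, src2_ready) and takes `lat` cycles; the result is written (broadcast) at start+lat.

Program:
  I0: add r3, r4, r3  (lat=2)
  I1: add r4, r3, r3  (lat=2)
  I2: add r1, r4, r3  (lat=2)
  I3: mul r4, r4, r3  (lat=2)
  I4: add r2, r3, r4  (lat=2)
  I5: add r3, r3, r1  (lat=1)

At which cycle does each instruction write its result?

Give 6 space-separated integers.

Answer: 3 5 7 7 9 8

Derivation:
I0 add r3: issue@1 deps=(None,None) exec_start@1 write@3
I1 add r4: issue@2 deps=(0,0) exec_start@3 write@5
I2 add r1: issue@3 deps=(1,0) exec_start@5 write@7
I3 mul r4: issue@4 deps=(1,0) exec_start@5 write@7
I4 add r2: issue@5 deps=(0,3) exec_start@7 write@9
I5 add r3: issue@6 deps=(0,2) exec_start@7 write@8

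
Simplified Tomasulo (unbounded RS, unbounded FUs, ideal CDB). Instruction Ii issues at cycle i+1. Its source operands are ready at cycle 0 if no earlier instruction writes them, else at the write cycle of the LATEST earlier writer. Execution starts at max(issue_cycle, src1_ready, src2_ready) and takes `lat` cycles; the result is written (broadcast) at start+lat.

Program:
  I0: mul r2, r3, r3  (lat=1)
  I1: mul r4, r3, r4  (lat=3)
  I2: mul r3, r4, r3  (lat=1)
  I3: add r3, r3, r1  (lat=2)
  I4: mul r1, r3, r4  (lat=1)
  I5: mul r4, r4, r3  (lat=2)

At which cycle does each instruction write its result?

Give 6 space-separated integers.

Answer: 2 5 6 8 9 10

Derivation:
I0 mul r2: issue@1 deps=(None,None) exec_start@1 write@2
I1 mul r4: issue@2 deps=(None,None) exec_start@2 write@5
I2 mul r3: issue@3 deps=(1,None) exec_start@5 write@6
I3 add r3: issue@4 deps=(2,None) exec_start@6 write@8
I4 mul r1: issue@5 deps=(3,1) exec_start@8 write@9
I5 mul r4: issue@6 deps=(1,3) exec_start@8 write@10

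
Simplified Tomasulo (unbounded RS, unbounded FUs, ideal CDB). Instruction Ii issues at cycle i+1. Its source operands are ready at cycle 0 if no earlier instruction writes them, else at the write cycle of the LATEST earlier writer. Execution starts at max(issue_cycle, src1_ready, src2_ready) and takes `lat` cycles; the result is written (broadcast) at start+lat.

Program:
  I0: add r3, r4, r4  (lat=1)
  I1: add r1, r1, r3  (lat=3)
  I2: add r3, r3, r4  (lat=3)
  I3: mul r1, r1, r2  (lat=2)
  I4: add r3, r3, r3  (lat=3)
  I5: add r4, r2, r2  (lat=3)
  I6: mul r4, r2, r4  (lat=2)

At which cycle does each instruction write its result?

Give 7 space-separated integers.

Answer: 2 5 6 7 9 9 11

Derivation:
I0 add r3: issue@1 deps=(None,None) exec_start@1 write@2
I1 add r1: issue@2 deps=(None,0) exec_start@2 write@5
I2 add r3: issue@3 deps=(0,None) exec_start@3 write@6
I3 mul r1: issue@4 deps=(1,None) exec_start@5 write@7
I4 add r3: issue@5 deps=(2,2) exec_start@6 write@9
I5 add r4: issue@6 deps=(None,None) exec_start@6 write@9
I6 mul r4: issue@7 deps=(None,5) exec_start@9 write@11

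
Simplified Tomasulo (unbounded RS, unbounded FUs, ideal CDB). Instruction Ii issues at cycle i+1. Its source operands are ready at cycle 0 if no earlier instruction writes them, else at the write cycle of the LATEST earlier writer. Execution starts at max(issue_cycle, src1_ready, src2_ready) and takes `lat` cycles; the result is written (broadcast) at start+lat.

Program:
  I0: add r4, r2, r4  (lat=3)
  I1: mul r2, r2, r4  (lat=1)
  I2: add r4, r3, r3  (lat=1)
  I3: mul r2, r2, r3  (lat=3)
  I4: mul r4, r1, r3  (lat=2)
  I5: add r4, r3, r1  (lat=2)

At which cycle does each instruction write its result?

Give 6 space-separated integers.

Answer: 4 5 4 8 7 8

Derivation:
I0 add r4: issue@1 deps=(None,None) exec_start@1 write@4
I1 mul r2: issue@2 deps=(None,0) exec_start@4 write@5
I2 add r4: issue@3 deps=(None,None) exec_start@3 write@4
I3 mul r2: issue@4 deps=(1,None) exec_start@5 write@8
I4 mul r4: issue@5 deps=(None,None) exec_start@5 write@7
I5 add r4: issue@6 deps=(None,None) exec_start@6 write@8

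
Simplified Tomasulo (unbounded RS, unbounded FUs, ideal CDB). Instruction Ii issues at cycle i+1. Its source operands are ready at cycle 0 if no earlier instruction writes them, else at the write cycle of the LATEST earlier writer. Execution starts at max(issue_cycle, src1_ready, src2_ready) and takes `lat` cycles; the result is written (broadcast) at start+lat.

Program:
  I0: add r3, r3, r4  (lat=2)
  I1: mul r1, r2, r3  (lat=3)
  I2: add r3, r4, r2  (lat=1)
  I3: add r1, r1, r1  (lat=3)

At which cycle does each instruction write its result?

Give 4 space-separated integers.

Answer: 3 6 4 9

Derivation:
I0 add r3: issue@1 deps=(None,None) exec_start@1 write@3
I1 mul r1: issue@2 deps=(None,0) exec_start@3 write@6
I2 add r3: issue@3 deps=(None,None) exec_start@3 write@4
I3 add r1: issue@4 deps=(1,1) exec_start@6 write@9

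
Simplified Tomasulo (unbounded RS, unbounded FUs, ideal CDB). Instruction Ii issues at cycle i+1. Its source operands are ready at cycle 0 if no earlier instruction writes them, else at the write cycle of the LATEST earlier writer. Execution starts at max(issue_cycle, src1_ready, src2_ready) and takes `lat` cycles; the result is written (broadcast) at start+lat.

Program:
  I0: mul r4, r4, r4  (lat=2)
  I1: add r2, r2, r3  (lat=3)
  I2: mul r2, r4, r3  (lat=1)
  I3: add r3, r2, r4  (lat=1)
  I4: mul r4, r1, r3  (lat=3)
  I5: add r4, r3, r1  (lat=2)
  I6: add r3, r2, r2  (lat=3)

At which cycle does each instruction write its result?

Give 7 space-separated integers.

Answer: 3 5 4 5 8 8 10

Derivation:
I0 mul r4: issue@1 deps=(None,None) exec_start@1 write@3
I1 add r2: issue@2 deps=(None,None) exec_start@2 write@5
I2 mul r2: issue@3 deps=(0,None) exec_start@3 write@4
I3 add r3: issue@4 deps=(2,0) exec_start@4 write@5
I4 mul r4: issue@5 deps=(None,3) exec_start@5 write@8
I5 add r4: issue@6 deps=(3,None) exec_start@6 write@8
I6 add r3: issue@7 deps=(2,2) exec_start@7 write@10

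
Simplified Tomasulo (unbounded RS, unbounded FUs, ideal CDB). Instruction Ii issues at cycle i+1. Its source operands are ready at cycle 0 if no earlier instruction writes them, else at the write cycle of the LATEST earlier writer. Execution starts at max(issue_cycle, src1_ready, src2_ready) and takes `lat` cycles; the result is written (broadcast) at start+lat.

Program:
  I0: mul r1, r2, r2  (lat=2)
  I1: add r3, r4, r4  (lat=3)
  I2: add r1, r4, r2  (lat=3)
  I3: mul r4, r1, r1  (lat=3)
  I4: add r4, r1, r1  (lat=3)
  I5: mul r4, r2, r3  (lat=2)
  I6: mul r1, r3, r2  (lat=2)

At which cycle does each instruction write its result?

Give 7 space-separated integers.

I0 mul r1: issue@1 deps=(None,None) exec_start@1 write@3
I1 add r3: issue@2 deps=(None,None) exec_start@2 write@5
I2 add r1: issue@3 deps=(None,None) exec_start@3 write@6
I3 mul r4: issue@4 deps=(2,2) exec_start@6 write@9
I4 add r4: issue@5 deps=(2,2) exec_start@6 write@9
I5 mul r4: issue@6 deps=(None,1) exec_start@6 write@8
I6 mul r1: issue@7 deps=(1,None) exec_start@7 write@9

Answer: 3 5 6 9 9 8 9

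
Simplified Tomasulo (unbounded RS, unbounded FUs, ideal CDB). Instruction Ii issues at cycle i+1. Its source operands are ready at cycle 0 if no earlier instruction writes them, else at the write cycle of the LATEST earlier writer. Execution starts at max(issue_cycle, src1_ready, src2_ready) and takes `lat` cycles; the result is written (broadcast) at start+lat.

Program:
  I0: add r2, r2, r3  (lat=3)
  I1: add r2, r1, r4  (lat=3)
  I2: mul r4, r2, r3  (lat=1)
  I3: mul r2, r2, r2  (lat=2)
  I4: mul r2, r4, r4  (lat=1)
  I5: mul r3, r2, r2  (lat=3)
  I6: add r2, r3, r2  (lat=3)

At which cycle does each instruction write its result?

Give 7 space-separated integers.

Answer: 4 5 6 7 7 10 13

Derivation:
I0 add r2: issue@1 deps=(None,None) exec_start@1 write@4
I1 add r2: issue@2 deps=(None,None) exec_start@2 write@5
I2 mul r4: issue@3 deps=(1,None) exec_start@5 write@6
I3 mul r2: issue@4 deps=(1,1) exec_start@5 write@7
I4 mul r2: issue@5 deps=(2,2) exec_start@6 write@7
I5 mul r3: issue@6 deps=(4,4) exec_start@7 write@10
I6 add r2: issue@7 deps=(5,4) exec_start@10 write@13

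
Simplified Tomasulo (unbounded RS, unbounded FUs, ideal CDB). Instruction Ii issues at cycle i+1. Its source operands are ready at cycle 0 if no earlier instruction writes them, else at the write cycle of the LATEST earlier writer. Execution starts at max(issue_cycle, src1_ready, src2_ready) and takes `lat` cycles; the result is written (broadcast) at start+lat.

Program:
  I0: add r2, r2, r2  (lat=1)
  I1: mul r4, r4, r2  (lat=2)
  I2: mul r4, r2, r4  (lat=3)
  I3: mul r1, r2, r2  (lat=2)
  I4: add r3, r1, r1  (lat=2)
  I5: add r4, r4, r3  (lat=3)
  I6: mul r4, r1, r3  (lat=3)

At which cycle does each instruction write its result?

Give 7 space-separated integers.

I0 add r2: issue@1 deps=(None,None) exec_start@1 write@2
I1 mul r4: issue@2 deps=(None,0) exec_start@2 write@4
I2 mul r4: issue@3 deps=(0,1) exec_start@4 write@7
I3 mul r1: issue@4 deps=(0,0) exec_start@4 write@6
I4 add r3: issue@5 deps=(3,3) exec_start@6 write@8
I5 add r4: issue@6 deps=(2,4) exec_start@8 write@11
I6 mul r4: issue@7 deps=(3,4) exec_start@8 write@11

Answer: 2 4 7 6 8 11 11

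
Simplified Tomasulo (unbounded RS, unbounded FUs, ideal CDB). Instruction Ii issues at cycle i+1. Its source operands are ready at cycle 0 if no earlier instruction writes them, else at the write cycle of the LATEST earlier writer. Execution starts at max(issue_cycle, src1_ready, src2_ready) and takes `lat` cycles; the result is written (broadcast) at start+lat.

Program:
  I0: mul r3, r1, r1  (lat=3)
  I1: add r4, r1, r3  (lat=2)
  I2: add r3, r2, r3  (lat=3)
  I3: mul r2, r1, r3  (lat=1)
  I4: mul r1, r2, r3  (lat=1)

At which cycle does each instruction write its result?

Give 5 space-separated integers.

Answer: 4 6 7 8 9

Derivation:
I0 mul r3: issue@1 deps=(None,None) exec_start@1 write@4
I1 add r4: issue@2 deps=(None,0) exec_start@4 write@6
I2 add r3: issue@3 deps=(None,0) exec_start@4 write@7
I3 mul r2: issue@4 deps=(None,2) exec_start@7 write@8
I4 mul r1: issue@5 deps=(3,2) exec_start@8 write@9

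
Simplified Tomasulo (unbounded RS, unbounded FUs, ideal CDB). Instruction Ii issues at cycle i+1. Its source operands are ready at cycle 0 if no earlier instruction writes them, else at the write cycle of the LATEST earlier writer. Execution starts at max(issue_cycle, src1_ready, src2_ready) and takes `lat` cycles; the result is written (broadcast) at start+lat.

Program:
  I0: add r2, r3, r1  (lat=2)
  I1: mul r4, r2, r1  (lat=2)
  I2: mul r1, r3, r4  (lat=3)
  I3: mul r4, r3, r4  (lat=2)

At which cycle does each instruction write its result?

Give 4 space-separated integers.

I0 add r2: issue@1 deps=(None,None) exec_start@1 write@3
I1 mul r4: issue@2 deps=(0,None) exec_start@3 write@5
I2 mul r1: issue@3 deps=(None,1) exec_start@5 write@8
I3 mul r4: issue@4 deps=(None,1) exec_start@5 write@7

Answer: 3 5 8 7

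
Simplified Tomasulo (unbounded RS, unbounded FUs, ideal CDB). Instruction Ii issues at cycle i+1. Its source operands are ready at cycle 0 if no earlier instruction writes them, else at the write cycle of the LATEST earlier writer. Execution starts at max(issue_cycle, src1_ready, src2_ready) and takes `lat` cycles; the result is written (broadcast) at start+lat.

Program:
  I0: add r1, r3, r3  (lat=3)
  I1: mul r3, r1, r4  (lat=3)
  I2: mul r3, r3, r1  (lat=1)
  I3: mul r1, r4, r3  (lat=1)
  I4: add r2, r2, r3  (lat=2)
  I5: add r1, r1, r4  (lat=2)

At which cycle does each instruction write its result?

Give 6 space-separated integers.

Answer: 4 7 8 9 10 11

Derivation:
I0 add r1: issue@1 deps=(None,None) exec_start@1 write@4
I1 mul r3: issue@2 deps=(0,None) exec_start@4 write@7
I2 mul r3: issue@3 deps=(1,0) exec_start@7 write@8
I3 mul r1: issue@4 deps=(None,2) exec_start@8 write@9
I4 add r2: issue@5 deps=(None,2) exec_start@8 write@10
I5 add r1: issue@6 deps=(3,None) exec_start@9 write@11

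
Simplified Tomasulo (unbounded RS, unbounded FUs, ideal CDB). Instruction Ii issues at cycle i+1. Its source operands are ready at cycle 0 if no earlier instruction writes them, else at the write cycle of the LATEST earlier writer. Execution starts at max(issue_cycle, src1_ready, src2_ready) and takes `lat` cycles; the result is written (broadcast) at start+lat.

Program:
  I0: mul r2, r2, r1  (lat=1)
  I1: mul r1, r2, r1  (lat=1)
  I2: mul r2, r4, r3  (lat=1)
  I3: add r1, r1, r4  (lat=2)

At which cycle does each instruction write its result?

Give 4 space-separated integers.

I0 mul r2: issue@1 deps=(None,None) exec_start@1 write@2
I1 mul r1: issue@2 deps=(0,None) exec_start@2 write@3
I2 mul r2: issue@3 deps=(None,None) exec_start@3 write@4
I3 add r1: issue@4 deps=(1,None) exec_start@4 write@6

Answer: 2 3 4 6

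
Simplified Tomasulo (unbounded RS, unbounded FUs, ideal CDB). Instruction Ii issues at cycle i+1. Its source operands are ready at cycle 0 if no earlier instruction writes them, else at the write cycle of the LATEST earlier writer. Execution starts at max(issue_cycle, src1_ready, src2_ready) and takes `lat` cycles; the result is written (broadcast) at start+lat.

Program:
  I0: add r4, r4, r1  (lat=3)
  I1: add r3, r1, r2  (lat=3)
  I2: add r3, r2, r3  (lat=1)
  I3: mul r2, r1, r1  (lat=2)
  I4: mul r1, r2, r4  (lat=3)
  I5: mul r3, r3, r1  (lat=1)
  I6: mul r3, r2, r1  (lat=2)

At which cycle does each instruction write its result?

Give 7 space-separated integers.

Answer: 4 5 6 6 9 10 11

Derivation:
I0 add r4: issue@1 deps=(None,None) exec_start@1 write@4
I1 add r3: issue@2 deps=(None,None) exec_start@2 write@5
I2 add r3: issue@3 deps=(None,1) exec_start@5 write@6
I3 mul r2: issue@4 deps=(None,None) exec_start@4 write@6
I4 mul r1: issue@5 deps=(3,0) exec_start@6 write@9
I5 mul r3: issue@6 deps=(2,4) exec_start@9 write@10
I6 mul r3: issue@7 deps=(3,4) exec_start@9 write@11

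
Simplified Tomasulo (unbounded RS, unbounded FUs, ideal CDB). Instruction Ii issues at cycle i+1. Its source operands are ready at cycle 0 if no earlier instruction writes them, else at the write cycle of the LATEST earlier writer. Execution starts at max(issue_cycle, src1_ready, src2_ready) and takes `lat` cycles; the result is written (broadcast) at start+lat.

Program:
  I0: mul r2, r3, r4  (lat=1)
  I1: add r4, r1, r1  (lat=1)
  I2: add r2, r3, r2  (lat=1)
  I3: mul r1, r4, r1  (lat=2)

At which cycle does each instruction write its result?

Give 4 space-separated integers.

Answer: 2 3 4 6

Derivation:
I0 mul r2: issue@1 deps=(None,None) exec_start@1 write@2
I1 add r4: issue@2 deps=(None,None) exec_start@2 write@3
I2 add r2: issue@3 deps=(None,0) exec_start@3 write@4
I3 mul r1: issue@4 deps=(1,None) exec_start@4 write@6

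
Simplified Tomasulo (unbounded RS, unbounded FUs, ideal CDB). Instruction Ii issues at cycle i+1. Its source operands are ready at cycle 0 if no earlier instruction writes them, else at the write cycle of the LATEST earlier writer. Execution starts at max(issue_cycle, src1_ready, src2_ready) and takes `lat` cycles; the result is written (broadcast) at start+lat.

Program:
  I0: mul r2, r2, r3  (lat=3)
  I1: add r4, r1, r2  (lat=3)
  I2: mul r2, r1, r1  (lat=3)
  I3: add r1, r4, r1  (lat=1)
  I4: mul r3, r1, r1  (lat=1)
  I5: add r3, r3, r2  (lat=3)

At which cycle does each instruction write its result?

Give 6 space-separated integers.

Answer: 4 7 6 8 9 12

Derivation:
I0 mul r2: issue@1 deps=(None,None) exec_start@1 write@4
I1 add r4: issue@2 deps=(None,0) exec_start@4 write@7
I2 mul r2: issue@3 deps=(None,None) exec_start@3 write@6
I3 add r1: issue@4 deps=(1,None) exec_start@7 write@8
I4 mul r3: issue@5 deps=(3,3) exec_start@8 write@9
I5 add r3: issue@6 deps=(4,2) exec_start@9 write@12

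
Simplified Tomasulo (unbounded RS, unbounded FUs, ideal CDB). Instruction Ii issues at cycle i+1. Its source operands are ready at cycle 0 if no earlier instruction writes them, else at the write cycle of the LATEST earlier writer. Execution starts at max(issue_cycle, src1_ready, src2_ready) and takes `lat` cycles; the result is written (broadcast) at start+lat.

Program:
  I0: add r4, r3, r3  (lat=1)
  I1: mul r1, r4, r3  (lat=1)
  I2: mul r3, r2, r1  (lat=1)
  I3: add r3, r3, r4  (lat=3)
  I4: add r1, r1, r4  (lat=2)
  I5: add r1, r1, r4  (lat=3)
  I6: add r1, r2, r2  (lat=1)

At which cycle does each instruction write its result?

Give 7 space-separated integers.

I0 add r4: issue@1 deps=(None,None) exec_start@1 write@2
I1 mul r1: issue@2 deps=(0,None) exec_start@2 write@3
I2 mul r3: issue@3 deps=(None,1) exec_start@3 write@4
I3 add r3: issue@4 deps=(2,0) exec_start@4 write@7
I4 add r1: issue@5 deps=(1,0) exec_start@5 write@7
I5 add r1: issue@6 deps=(4,0) exec_start@7 write@10
I6 add r1: issue@7 deps=(None,None) exec_start@7 write@8

Answer: 2 3 4 7 7 10 8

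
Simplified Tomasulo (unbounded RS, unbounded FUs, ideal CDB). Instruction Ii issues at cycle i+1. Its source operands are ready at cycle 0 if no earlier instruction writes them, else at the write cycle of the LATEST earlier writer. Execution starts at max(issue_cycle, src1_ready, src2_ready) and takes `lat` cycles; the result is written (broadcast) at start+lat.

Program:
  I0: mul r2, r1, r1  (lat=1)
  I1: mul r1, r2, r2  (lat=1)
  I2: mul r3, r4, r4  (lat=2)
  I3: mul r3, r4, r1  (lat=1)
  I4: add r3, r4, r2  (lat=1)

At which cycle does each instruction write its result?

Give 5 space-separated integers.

Answer: 2 3 5 5 6

Derivation:
I0 mul r2: issue@1 deps=(None,None) exec_start@1 write@2
I1 mul r1: issue@2 deps=(0,0) exec_start@2 write@3
I2 mul r3: issue@3 deps=(None,None) exec_start@3 write@5
I3 mul r3: issue@4 deps=(None,1) exec_start@4 write@5
I4 add r3: issue@5 deps=(None,0) exec_start@5 write@6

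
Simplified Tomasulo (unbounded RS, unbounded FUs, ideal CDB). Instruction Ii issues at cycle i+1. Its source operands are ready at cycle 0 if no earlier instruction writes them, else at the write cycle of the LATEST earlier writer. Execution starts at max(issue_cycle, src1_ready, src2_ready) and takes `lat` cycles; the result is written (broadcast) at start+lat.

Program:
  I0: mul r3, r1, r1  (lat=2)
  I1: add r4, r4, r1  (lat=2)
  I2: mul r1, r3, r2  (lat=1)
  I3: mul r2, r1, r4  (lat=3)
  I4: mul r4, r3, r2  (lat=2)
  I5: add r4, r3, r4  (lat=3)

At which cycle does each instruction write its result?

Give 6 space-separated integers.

Answer: 3 4 4 7 9 12

Derivation:
I0 mul r3: issue@1 deps=(None,None) exec_start@1 write@3
I1 add r4: issue@2 deps=(None,None) exec_start@2 write@4
I2 mul r1: issue@3 deps=(0,None) exec_start@3 write@4
I3 mul r2: issue@4 deps=(2,1) exec_start@4 write@7
I4 mul r4: issue@5 deps=(0,3) exec_start@7 write@9
I5 add r4: issue@6 deps=(0,4) exec_start@9 write@12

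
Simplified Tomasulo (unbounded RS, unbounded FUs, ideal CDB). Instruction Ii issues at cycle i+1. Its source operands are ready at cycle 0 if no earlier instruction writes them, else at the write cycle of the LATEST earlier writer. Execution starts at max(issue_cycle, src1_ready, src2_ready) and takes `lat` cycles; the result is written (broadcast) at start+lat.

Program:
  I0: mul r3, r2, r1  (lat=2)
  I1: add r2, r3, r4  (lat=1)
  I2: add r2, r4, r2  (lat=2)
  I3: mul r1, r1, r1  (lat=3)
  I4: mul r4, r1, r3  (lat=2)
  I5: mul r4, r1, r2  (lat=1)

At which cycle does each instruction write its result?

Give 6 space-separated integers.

Answer: 3 4 6 7 9 8

Derivation:
I0 mul r3: issue@1 deps=(None,None) exec_start@1 write@3
I1 add r2: issue@2 deps=(0,None) exec_start@3 write@4
I2 add r2: issue@3 deps=(None,1) exec_start@4 write@6
I3 mul r1: issue@4 deps=(None,None) exec_start@4 write@7
I4 mul r4: issue@5 deps=(3,0) exec_start@7 write@9
I5 mul r4: issue@6 deps=(3,2) exec_start@7 write@8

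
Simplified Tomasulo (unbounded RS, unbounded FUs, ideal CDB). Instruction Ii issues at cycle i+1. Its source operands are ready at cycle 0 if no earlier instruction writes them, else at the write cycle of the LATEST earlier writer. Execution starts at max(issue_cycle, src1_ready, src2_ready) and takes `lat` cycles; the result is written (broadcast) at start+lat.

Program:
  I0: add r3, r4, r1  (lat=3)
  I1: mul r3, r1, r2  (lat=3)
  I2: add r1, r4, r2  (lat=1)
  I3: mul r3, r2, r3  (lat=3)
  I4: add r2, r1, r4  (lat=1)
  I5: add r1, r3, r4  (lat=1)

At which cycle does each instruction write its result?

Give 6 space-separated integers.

Answer: 4 5 4 8 6 9

Derivation:
I0 add r3: issue@1 deps=(None,None) exec_start@1 write@4
I1 mul r3: issue@2 deps=(None,None) exec_start@2 write@5
I2 add r1: issue@3 deps=(None,None) exec_start@3 write@4
I3 mul r3: issue@4 deps=(None,1) exec_start@5 write@8
I4 add r2: issue@5 deps=(2,None) exec_start@5 write@6
I5 add r1: issue@6 deps=(3,None) exec_start@8 write@9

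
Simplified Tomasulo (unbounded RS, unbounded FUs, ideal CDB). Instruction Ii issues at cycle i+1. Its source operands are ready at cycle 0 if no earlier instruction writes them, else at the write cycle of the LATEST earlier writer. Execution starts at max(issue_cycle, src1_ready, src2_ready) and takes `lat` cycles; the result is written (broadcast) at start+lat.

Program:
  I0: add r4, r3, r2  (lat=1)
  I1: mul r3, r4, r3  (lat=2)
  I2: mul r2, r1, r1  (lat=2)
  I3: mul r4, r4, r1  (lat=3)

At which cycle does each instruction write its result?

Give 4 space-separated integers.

Answer: 2 4 5 7

Derivation:
I0 add r4: issue@1 deps=(None,None) exec_start@1 write@2
I1 mul r3: issue@2 deps=(0,None) exec_start@2 write@4
I2 mul r2: issue@3 deps=(None,None) exec_start@3 write@5
I3 mul r4: issue@4 deps=(0,None) exec_start@4 write@7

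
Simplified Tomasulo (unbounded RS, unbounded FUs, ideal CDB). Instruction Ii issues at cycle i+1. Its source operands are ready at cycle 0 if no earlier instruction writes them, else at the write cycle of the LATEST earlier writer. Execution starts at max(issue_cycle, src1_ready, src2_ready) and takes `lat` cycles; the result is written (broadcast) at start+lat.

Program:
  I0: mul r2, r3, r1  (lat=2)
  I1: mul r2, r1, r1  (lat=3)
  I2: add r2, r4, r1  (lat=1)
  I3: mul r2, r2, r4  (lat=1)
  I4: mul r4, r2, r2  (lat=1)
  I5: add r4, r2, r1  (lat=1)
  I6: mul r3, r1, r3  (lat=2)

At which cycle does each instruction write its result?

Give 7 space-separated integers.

I0 mul r2: issue@1 deps=(None,None) exec_start@1 write@3
I1 mul r2: issue@2 deps=(None,None) exec_start@2 write@5
I2 add r2: issue@3 deps=(None,None) exec_start@3 write@4
I3 mul r2: issue@4 deps=(2,None) exec_start@4 write@5
I4 mul r4: issue@5 deps=(3,3) exec_start@5 write@6
I5 add r4: issue@6 deps=(3,None) exec_start@6 write@7
I6 mul r3: issue@7 deps=(None,None) exec_start@7 write@9

Answer: 3 5 4 5 6 7 9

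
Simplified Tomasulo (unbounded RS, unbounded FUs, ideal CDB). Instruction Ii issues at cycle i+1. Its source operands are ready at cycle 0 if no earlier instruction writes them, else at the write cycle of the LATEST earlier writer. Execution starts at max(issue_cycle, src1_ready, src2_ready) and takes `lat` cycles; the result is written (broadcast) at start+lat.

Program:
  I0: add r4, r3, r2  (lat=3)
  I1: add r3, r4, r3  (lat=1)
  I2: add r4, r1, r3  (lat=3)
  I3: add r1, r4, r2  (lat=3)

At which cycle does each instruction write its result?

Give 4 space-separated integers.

Answer: 4 5 8 11

Derivation:
I0 add r4: issue@1 deps=(None,None) exec_start@1 write@4
I1 add r3: issue@2 deps=(0,None) exec_start@4 write@5
I2 add r4: issue@3 deps=(None,1) exec_start@5 write@8
I3 add r1: issue@4 deps=(2,None) exec_start@8 write@11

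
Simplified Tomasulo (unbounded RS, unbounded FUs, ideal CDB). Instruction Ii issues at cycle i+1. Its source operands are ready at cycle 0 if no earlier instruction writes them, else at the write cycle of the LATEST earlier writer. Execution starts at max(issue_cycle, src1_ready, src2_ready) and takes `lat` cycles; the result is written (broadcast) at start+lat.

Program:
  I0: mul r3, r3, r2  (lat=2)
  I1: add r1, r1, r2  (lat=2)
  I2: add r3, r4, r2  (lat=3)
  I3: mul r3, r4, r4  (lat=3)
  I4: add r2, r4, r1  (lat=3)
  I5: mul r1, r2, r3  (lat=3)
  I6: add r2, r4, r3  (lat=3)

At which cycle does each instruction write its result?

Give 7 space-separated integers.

Answer: 3 4 6 7 8 11 10

Derivation:
I0 mul r3: issue@1 deps=(None,None) exec_start@1 write@3
I1 add r1: issue@2 deps=(None,None) exec_start@2 write@4
I2 add r3: issue@3 deps=(None,None) exec_start@3 write@6
I3 mul r3: issue@4 deps=(None,None) exec_start@4 write@7
I4 add r2: issue@5 deps=(None,1) exec_start@5 write@8
I5 mul r1: issue@6 deps=(4,3) exec_start@8 write@11
I6 add r2: issue@7 deps=(None,3) exec_start@7 write@10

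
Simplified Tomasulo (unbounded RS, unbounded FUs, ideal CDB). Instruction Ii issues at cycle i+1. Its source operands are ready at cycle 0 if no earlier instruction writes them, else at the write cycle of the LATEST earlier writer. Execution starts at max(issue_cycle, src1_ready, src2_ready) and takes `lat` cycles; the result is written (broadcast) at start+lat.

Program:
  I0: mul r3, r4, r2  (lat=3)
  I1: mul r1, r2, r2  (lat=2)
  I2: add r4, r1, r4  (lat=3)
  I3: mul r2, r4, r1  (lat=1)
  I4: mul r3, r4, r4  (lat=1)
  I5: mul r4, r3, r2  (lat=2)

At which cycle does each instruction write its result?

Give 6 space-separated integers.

I0 mul r3: issue@1 deps=(None,None) exec_start@1 write@4
I1 mul r1: issue@2 deps=(None,None) exec_start@2 write@4
I2 add r4: issue@3 deps=(1,None) exec_start@4 write@7
I3 mul r2: issue@4 deps=(2,1) exec_start@7 write@8
I4 mul r3: issue@5 deps=(2,2) exec_start@7 write@8
I5 mul r4: issue@6 deps=(4,3) exec_start@8 write@10

Answer: 4 4 7 8 8 10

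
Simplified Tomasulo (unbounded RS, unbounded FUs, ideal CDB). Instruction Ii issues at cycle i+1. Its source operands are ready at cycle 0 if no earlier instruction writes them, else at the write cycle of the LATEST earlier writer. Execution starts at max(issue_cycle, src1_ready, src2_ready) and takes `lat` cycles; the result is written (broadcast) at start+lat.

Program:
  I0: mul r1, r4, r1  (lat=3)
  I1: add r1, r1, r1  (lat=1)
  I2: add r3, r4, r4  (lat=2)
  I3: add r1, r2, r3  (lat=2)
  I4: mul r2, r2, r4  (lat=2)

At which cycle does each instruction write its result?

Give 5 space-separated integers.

Answer: 4 5 5 7 7

Derivation:
I0 mul r1: issue@1 deps=(None,None) exec_start@1 write@4
I1 add r1: issue@2 deps=(0,0) exec_start@4 write@5
I2 add r3: issue@3 deps=(None,None) exec_start@3 write@5
I3 add r1: issue@4 deps=(None,2) exec_start@5 write@7
I4 mul r2: issue@5 deps=(None,None) exec_start@5 write@7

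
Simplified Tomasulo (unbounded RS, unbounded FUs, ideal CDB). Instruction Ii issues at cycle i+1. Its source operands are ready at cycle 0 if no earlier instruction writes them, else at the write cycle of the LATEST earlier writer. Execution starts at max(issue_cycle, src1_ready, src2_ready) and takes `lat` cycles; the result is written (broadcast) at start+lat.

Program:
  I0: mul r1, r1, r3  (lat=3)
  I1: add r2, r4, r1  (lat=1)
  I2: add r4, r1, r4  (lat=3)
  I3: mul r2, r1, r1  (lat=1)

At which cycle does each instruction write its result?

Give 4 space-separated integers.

Answer: 4 5 7 5

Derivation:
I0 mul r1: issue@1 deps=(None,None) exec_start@1 write@4
I1 add r2: issue@2 deps=(None,0) exec_start@4 write@5
I2 add r4: issue@3 deps=(0,None) exec_start@4 write@7
I3 mul r2: issue@4 deps=(0,0) exec_start@4 write@5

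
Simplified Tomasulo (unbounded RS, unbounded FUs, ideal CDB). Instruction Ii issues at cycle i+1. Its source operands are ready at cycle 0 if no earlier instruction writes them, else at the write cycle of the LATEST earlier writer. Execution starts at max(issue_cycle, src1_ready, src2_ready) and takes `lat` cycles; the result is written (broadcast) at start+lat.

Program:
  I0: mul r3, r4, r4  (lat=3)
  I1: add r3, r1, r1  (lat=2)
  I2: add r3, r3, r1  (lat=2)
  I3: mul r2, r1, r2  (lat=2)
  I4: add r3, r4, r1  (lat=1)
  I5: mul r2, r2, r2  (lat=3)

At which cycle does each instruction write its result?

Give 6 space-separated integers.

Answer: 4 4 6 6 6 9

Derivation:
I0 mul r3: issue@1 deps=(None,None) exec_start@1 write@4
I1 add r3: issue@2 deps=(None,None) exec_start@2 write@4
I2 add r3: issue@3 deps=(1,None) exec_start@4 write@6
I3 mul r2: issue@4 deps=(None,None) exec_start@4 write@6
I4 add r3: issue@5 deps=(None,None) exec_start@5 write@6
I5 mul r2: issue@6 deps=(3,3) exec_start@6 write@9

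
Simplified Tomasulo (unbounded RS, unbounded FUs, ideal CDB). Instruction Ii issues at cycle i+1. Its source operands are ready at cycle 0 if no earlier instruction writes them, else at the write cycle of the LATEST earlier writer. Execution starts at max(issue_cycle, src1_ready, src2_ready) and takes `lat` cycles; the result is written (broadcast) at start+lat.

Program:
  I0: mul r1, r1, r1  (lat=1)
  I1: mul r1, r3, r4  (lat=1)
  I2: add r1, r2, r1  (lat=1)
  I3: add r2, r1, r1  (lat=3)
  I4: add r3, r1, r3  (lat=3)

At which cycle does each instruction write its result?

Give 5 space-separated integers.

I0 mul r1: issue@1 deps=(None,None) exec_start@1 write@2
I1 mul r1: issue@2 deps=(None,None) exec_start@2 write@3
I2 add r1: issue@3 deps=(None,1) exec_start@3 write@4
I3 add r2: issue@4 deps=(2,2) exec_start@4 write@7
I4 add r3: issue@5 deps=(2,None) exec_start@5 write@8

Answer: 2 3 4 7 8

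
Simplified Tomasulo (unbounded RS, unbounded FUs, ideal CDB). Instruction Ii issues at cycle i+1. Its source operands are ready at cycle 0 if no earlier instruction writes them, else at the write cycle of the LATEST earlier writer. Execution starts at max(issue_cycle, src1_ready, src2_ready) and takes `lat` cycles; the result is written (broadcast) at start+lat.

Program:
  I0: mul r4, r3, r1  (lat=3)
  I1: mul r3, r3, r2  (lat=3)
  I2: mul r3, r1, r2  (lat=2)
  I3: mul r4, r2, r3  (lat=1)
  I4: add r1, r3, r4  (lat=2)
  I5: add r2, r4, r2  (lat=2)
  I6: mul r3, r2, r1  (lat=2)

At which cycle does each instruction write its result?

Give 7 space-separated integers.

Answer: 4 5 5 6 8 8 10

Derivation:
I0 mul r4: issue@1 deps=(None,None) exec_start@1 write@4
I1 mul r3: issue@2 deps=(None,None) exec_start@2 write@5
I2 mul r3: issue@3 deps=(None,None) exec_start@3 write@5
I3 mul r4: issue@4 deps=(None,2) exec_start@5 write@6
I4 add r1: issue@5 deps=(2,3) exec_start@6 write@8
I5 add r2: issue@6 deps=(3,None) exec_start@6 write@8
I6 mul r3: issue@7 deps=(5,4) exec_start@8 write@10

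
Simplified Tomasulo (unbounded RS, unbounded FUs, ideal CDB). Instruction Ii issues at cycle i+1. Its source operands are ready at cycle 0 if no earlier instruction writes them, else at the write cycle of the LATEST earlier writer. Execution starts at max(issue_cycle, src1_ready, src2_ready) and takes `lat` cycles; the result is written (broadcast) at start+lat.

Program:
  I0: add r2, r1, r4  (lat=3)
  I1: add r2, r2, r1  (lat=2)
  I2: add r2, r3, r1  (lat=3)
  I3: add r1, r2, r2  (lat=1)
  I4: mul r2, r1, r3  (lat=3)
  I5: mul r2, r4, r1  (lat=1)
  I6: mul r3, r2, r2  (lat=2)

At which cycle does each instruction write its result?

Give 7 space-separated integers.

Answer: 4 6 6 7 10 8 10

Derivation:
I0 add r2: issue@1 deps=(None,None) exec_start@1 write@4
I1 add r2: issue@2 deps=(0,None) exec_start@4 write@6
I2 add r2: issue@3 deps=(None,None) exec_start@3 write@6
I3 add r1: issue@4 deps=(2,2) exec_start@6 write@7
I4 mul r2: issue@5 deps=(3,None) exec_start@7 write@10
I5 mul r2: issue@6 deps=(None,3) exec_start@7 write@8
I6 mul r3: issue@7 deps=(5,5) exec_start@8 write@10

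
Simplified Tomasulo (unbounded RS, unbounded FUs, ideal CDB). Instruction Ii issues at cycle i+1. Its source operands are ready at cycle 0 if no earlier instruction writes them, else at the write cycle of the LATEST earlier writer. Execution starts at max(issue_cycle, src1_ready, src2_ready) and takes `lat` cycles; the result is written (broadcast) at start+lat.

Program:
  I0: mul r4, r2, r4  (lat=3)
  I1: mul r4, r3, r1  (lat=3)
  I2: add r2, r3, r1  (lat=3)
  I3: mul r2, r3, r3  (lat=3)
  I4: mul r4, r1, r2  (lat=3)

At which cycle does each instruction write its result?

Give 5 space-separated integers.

I0 mul r4: issue@1 deps=(None,None) exec_start@1 write@4
I1 mul r4: issue@2 deps=(None,None) exec_start@2 write@5
I2 add r2: issue@3 deps=(None,None) exec_start@3 write@6
I3 mul r2: issue@4 deps=(None,None) exec_start@4 write@7
I4 mul r4: issue@5 deps=(None,3) exec_start@7 write@10

Answer: 4 5 6 7 10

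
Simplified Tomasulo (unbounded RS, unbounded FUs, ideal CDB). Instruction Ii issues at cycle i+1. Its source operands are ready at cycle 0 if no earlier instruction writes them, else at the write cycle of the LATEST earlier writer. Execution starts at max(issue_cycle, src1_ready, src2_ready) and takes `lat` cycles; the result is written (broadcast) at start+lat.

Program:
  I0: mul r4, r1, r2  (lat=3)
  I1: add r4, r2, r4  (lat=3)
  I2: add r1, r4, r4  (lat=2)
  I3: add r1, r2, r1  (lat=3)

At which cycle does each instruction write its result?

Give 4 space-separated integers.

I0 mul r4: issue@1 deps=(None,None) exec_start@1 write@4
I1 add r4: issue@2 deps=(None,0) exec_start@4 write@7
I2 add r1: issue@3 deps=(1,1) exec_start@7 write@9
I3 add r1: issue@4 deps=(None,2) exec_start@9 write@12

Answer: 4 7 9 12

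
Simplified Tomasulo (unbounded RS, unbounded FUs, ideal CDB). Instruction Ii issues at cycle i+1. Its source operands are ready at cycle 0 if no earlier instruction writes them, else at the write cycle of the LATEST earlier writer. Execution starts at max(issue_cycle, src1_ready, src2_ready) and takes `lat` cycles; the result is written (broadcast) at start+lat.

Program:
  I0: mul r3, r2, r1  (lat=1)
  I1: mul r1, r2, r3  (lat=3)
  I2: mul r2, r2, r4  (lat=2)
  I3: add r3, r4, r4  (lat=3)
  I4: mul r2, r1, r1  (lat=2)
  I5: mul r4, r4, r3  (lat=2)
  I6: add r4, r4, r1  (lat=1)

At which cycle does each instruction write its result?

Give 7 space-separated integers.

Answer: 2 5 5 7 7 9 10

Derivation:
I0 mul r3: issue@1 deps=(None,None) exec_start@1 write@2
I1 mul r1: issue@2 deps=(None,0) exec_start@2 write@5
I2 mul r2: issue@3 deps=(None,None) exec_start@3 write@5
I3 add r3: issue@4 deps=(None,None) exec_start@4 write@7
I4 mul r2: issue@5 deps=(1,1) exec_start@5 write@7
I5 mul r4: issue@6 deps=(None,3) exec_start@7 write@9
I6 add r4: issue@7 deps=(5,1) exec_start@9 write@10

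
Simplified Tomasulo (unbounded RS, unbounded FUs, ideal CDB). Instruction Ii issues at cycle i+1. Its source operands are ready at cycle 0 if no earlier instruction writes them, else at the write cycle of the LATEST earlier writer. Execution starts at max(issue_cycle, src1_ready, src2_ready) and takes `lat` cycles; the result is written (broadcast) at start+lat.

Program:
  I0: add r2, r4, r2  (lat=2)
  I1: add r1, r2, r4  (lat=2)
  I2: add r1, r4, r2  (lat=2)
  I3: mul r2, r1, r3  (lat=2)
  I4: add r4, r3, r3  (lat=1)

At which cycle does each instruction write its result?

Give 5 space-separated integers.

Answer: 3 5 5 7 6

Derivation:
I0 add r2: issue@1 deps=(None,None) exec_start@1 write@3
I1 add r1: issue@2 deps=(0,None) exec_start@3 write@5
I2 add r1: issue@3 deps=(None,0) exec_start@3 write@5
I3 mul r2: issue@4 deps=(2,None) exec_start@5 write@7
I4 add r4: issue@5 deps=(None,None) exec_start@5 write@6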